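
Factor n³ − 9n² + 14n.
n(n − 2)(n − 7)

Working:
n³ − 9n² + 14n = n(n² − 9n + 14) = n(n − 2)(n − 7).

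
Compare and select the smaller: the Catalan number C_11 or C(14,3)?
C(14,3)

Explanation: C_11 = C(22,11)/(11+1) = 705,432/12 = 58,786; C(14,3) = 364.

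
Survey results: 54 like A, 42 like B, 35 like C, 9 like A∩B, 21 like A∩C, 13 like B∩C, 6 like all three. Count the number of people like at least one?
94

Solution: |A∪B∪C| = 54+42+35-9-21-13+6 = 94.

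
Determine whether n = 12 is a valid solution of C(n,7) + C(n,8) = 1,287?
C(12,7) + C(12,8) = 792 + 495 = 1,287, which equals 1,287.
Final answer: Yes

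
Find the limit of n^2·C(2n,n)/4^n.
∞

Explanation: C(2n,n) ~ 4^n/√(πn), so n^2·C(2n,n)/4^n ~ n^(2 − 1/2)/√π → ∞.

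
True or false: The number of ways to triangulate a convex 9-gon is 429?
Triangulations of a convex 9-gon are counted by the Catalan number C_7: C_7 = C(14,7)/(7+1) = 3,432/8 = 429.

Answer: True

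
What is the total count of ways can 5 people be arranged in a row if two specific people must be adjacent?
Treat pair as unit: (5-1)! arrangements × 2 internal orders = 48.
Final answer: 48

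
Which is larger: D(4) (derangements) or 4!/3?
D(4)

Reasoning: D(4) = (4-1)·[D(3) + D(2)] = 3·[2 + 1] = 9; 4!/3 = 24/3 = 8.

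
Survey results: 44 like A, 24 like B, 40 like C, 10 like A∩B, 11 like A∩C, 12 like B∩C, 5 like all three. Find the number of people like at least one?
80

Explanation: |A∪B∪C| = 44+24+40-10-11-12+5 = 80.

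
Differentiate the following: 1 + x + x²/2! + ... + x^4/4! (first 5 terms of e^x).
1 + x + x²/2! + ... + x^3/3!

Reasoning: Differentiating term by term gives the first 4 terms of e^x.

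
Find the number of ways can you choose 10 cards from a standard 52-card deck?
15,820,024,220

Solution: C(52,10) = 15,820,024,220.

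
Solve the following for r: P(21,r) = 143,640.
P(21,r) = 21·20·…·(21−r+1), a product of r factors. Multiplying down from 21: 21 = 21; 21·20 = 420; 21·20·19 = 7,980; 21·20·19·18 = 143,640 ✓ (4 factors). So r = 4.

Answer: 4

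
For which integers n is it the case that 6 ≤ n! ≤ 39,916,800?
n! is strictly increasing; 3! = 6 and 11! = 39,916,800, so valid n = 3, 4, 5, 6, 7, 8, 9, 10, 11.

Answer: 3, 4, 5, 6, 7, 8, 9, 10, 11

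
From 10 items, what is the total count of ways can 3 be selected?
120
C(10,3) = 10! / (3! × (10-3)!)
         = 10! / (3! × 7!)
         = 120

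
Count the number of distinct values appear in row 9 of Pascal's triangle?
5

Explanation: Row 9 has entries C(9,0)..C(9,9); by symmetry C(9,k)=C(9,9-k), giving 5 distinct values.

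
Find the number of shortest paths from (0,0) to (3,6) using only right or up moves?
84

Choose 3 rights from 9 moves: C(9,3) = 84.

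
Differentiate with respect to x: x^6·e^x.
(6x^5 + x^6)e^x

Reasoning: Product rule: d/dx[x^6]·e^x + x^6·d/dx[e^x] = 6x^{5}e^x + x^6e^x.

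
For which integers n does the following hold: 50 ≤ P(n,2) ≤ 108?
8, 9, 10

Reasoning: P(7,2)=42; P(8,2)=56; P(9,2)=72; P(10,2)=90; P(11,2)=110. So valid n = 8, 9, 10.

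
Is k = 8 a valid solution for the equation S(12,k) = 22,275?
No

Solution: S(12,8) = 8·S(11,8) + S(11,7) = 8·11,880 + 63,987 = 159,027, which does not equal 22,275.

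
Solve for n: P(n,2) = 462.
22

Solution: P(n,2) = n(n−1) is increasing in n; n(n−1) ≈ (n−0.5)^2 = 462 gives n ≈ 22.0. Check: P(20,2) = 380, P(21,2) = 420, P(22,2) = 462 ✓. So n = 22.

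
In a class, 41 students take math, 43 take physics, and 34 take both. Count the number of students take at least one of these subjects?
|A∪B| = |A|+|B|-|A∩B| = 41+43-34 = 50.
Final answer: 50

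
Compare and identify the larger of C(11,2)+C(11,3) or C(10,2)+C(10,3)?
C(11,2)+C(11,3)

Solution: First=220, Second=165.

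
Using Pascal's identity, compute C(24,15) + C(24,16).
2,042,975

C(24,15) + C(24,16) = C(25,16) = 2,042,975.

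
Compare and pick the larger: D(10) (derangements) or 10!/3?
D(10)
D(10) = (10-1)·[D(9) + D(8)] = 9·[133,496 + 14,833] = 1,334,961; 10!/3 = 3,628,800/3 = 1,209,600.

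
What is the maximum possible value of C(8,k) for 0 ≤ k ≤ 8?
Maximum at k = 4: C(8,4) = 70.

Answer: 70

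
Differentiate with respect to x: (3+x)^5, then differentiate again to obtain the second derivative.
20(3+x)^3

First derivative: 5(3+x)^{4}. Second derivative: 5·4·(3+x)^{3} = 20(3+x)^{3}.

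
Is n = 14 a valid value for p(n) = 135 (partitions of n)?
Yes

Explanation: Pentagonal recurrence p(n) = p(n−1) + p(n−2) − p(n−5) − p(n−7) + …: p(14) = p(13) + p(12) − p(9) − p(7) + p(2) = 101 + 77 − 30 − 15 + 2 = 135, which equals 135.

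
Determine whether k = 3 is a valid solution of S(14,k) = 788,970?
Yes

Explanation: S(14,3) = 3·S(13,3) + S(13,2) = 3·261,625 + 4,095 = 788,970, which equals 788,970.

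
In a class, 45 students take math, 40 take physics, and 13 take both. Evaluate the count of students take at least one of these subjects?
72

|A∪B| = |A|+|B|-|A∩B| = 45+40-13 = 72.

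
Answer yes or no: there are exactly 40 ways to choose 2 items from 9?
C(9,2) = 36 ≠ 40.

Answer: No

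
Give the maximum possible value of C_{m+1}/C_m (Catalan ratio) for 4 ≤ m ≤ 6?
13/4

Solution: C_{m+1}/C_m = 2(2m+1)/(m+2), which increases with m. Maximum at m = 6: 2·13/8 = 13/4.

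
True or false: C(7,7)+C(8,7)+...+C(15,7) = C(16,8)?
True

Explanation: Hockey stick identity gives Σ = C(16,8) = 12,870; RHS C(16,8) = 12,870.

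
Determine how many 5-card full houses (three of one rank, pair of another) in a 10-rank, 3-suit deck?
270

Solution: Triple rank: 10. Triple suits: C(3,3)=1. Pair rank: 9. Pair suits: C(3,2)=3. Total: 270.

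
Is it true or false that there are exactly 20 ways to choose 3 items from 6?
C(6,3) = 20.
Final answer: True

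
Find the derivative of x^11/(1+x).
(11x^10(1+x) - x^11)/(1+x)²
Quotient rule: [11x^{10}(1+x) - x^11]/(1+x)².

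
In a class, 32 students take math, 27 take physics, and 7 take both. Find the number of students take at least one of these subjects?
52

Reasoning: |A∪B| = |A|+|B|-|A∩B| = 32+27-7 = 52.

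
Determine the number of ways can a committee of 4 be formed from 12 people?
495

Working:
C(12,4) = 12! / (4! × (12-4)!)
         = 12! / (4! × 8!)
         = 495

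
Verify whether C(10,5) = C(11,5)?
False

Explanation: LHS = C(10,5) = 252; RHS = C(11,5) = 462. 252 ≠ 462, so the statement does not hold.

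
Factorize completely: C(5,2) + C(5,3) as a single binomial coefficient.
C(6,3)

Working:
By Pascal's identity: C(5,2) + C(5,3) = C(6,3) = 20.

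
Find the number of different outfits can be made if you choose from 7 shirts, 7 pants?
49
By the multiplication principle: 7 × 7 = 49.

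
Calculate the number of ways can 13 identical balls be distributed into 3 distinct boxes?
105

Reasoning: C(13+3-1, 3-1) = C(15, 2) = 105.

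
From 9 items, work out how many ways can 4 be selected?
126
C(9,4) = 9! / (4! × (9-4)!)
         = 9! / (4! × 5!)
         = 126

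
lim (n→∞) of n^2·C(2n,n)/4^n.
C(2n,n) ~ 4^n/√(πn), so n^2·C(2n,n)/4^n ~ n^(2 − 1/2)/√π → ∞.
Final answer: ∞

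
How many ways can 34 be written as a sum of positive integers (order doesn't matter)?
12,310
Pentagonal recurrence p(n) = p(n−1) + p(n−2) − p(n−5) − p(n−7) + …: p(34) = p(33) + p(32) − p(29) − p(27) + p(22) + p(19) − p(12) − p(8) = 10,143 + 8,349 − 4,565 − 3,010 + 1,002 + 490 − 77 − 22 = 12,310.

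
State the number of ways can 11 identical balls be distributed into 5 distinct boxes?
1,365
C(11+5-1, 5-1) = C(15, 4) = 1,365.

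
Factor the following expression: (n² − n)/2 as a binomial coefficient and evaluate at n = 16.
C(n,2); C(16,2) = 120

(n² − n)/2 = n(n−1)/2 = C(n,2). At n = 16: C(16,2) = 120.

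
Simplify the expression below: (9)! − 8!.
(9)! − 8! = (9)·8! − 8! = (9−1)·8! = 8·8! = 322,560.

Answer: 322,560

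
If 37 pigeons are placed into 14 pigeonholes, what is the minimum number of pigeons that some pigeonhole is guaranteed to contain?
3
Pigeonhole: ⌈37/14⌉ = 3.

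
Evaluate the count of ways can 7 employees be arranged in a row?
Arrangements of 7 distinct objects: 7! = 5,040.

Answer: 5,040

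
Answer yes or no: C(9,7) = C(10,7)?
No

Reasoning: LHS = C(9,7) = 36; RHS = C(10,7) = 120. 36 ≠ 120, so the statement does not hold.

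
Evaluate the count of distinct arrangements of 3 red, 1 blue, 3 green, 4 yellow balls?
46,200
Multinomial: 11!/(3! × 1! × 3! × 4!) = 46,200.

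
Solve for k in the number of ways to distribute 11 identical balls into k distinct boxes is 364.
4

Solution: Stars and bars: the count is C(11+k−1, k−1), increasing in k. k=2: C(12,1) = 12, k=3: C(13,2) = 78, k=4: C(14,3) = 364 ✓. So k = 4.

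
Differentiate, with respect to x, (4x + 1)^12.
48(4x + 1)^11

Working:
Chain rule: 12(4x+1)^{11} × 4 = 48(4x+1)^{11}.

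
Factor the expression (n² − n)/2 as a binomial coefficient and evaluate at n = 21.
C(n,2); C(21,2) = 210
(n² − n)/2 = n(n−1)/2 = C(n,2). At n = 21: C(21,2) = 210.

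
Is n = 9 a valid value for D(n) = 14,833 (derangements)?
No

Reasoning: D(9) = (9-1)·[D(8) + D(7)] = 8·[14,833 + 1,854] = 133,496, which does not equal 14,833.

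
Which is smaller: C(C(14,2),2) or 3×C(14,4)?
C(C(14,2),2)=4,095, 3×C(14,4)=3,003.

Answer: 3×C(14,4)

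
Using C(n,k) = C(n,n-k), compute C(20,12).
125,970

Solution: C(20,12) = C(20,8) = 125,970.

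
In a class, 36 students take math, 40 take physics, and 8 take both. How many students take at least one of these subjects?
68

Working:
|A∪B| = |A|+|B|-|A∩B| = 36+40-8 = 68.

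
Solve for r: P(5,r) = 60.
3

Working:
P(5,r) = 5·4·…·(5−r+1), a product of r factors. Multiplying down from 5: 5 = 5; 5·4 = 20; 5·4·3 = 60 ✓ (3 factors). So r = 3.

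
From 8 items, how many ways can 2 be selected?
28

Reasoning: C(8,2) = 8! / (2! × (8-2)!)
         = 8! / (2! × 6!)
         = 28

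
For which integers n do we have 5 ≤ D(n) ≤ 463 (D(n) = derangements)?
4, 5, 6

Solution: Using D(n) = (n−1)[D(n−1) + D(n−2)] with D(1)=0, D(2)=1: D(3)=2; D(4)=9; D(5)=44; D(6)=265; D(7)=1,854. So valid n = 4, 5, 6.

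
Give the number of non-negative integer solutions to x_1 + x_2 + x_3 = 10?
66

Explanation: C(10+3-1, 3-1) = 66.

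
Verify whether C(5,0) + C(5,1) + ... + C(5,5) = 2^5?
True

Solution: Binomial theorem with x = y = 1: Σ C(5,i) = (1+1)^5 = 2^5 = 32. The statement holds.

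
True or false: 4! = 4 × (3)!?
True

By definition n! = n × (n-1)!, so 4! = 4 × 3!.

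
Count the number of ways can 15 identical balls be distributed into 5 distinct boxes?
C(15+5-1, 5-1) = C(19, 4) = 3,876.

Answer: 3,876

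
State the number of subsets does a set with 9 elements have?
512

Explanation: Each element can be included or excluded: 2^9 = 512.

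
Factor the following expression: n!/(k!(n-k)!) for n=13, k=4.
C(13,4) = 715

Explanation: This is the binomial coefficient C(13,4) = 715.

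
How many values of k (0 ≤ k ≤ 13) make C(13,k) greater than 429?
6

Solution: Row 13 is unimodal and symmetric about k=13/2. C(13,3)=286 ≤ 429; C(13,4)=715 > 429; by symmetry C(13,k) > 429 for k = 4..9. That's 9 - 4 + 1 = 6 values.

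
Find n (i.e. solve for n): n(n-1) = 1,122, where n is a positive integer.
n² − n − 1,122 = 0, so n = (1 ± √(1 + 4·1,122))/2 = (1 ± √4,489)/2 = (1 ± 67)/2, i.e. n = 34 or n = -33. Taking the positive root, n = 34 (check: 34×33 = 1,122).

Answer: 34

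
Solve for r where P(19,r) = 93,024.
4

Working:
P(19,r) = 19·18·…·(19−r+1), a product of r factors. Multiplying down from 19: 19 = 19; 19·18 = 342; 19·18·17 = 5,814; 19·18·17·16 = 93,024 ✓ (4 factors). So r = 4.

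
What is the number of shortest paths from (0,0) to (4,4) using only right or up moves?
70

Explanation: Choose 4 rights from 8 moves: C(8,4) = 70.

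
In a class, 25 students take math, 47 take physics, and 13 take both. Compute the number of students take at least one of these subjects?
|A∪B| = |A|+|B|-|A∩B| = 25+47-13 = 59.

Answer: 59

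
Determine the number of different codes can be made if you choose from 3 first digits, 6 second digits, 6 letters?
108

Working:
By the multiplication principle: 3 × 6 × 6 = 108.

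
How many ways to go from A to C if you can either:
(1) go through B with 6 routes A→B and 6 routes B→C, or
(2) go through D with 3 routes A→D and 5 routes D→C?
Route via B: 6×6=36. Route via D: 3×5=15. Total: 51.
Final answer: 51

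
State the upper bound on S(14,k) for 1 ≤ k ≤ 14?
63,436,373

Working:
Row S(14,k) for k = 1..14 (via S(n,k) = k·S(n−1,k) + S(n−1,k−1)): 1, 8,191, 788,970, 10,391,745, 40,075,035, 63,436,373, 49,329,280, 20,912,320, 5,135,130, 752,752, 66,066, 3,367, 91, 1. The row is unimodal; maximum at k = 6: 63,436,373.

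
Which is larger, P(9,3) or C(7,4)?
P(9,3)
P(9,3)=504, C(7,4)=35.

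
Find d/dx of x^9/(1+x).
(9x^8(1+x) - x^9)/(1+x)²

Working:
Quotient rule: [9x^{8}(1+x) - x^9]/(1+x)².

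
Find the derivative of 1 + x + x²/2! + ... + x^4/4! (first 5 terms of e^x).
1 + x + x²/2! + ... + x^3/3!

Solution: Differentiating term by term gives the first 4 terms of e^x.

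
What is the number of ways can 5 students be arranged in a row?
120

Reasoning: Arrangements of 5 distinct objects: 5! = 120.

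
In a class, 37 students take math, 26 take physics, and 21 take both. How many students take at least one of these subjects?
|A∪B| = |A|+|B|-|A∩B| = 37+26-21 = 42.

Answer: 42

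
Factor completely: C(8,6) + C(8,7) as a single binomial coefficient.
By Pascal's identity: C(8,6) + C(8,7) = C(9,7) = 36.
Final answer: C(9,7)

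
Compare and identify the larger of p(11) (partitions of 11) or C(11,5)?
C(11,5)

Explanation: Pentagonal recurrence p(n) = p(n−1) + p(n−2) − p(n−5) − p(n−7) + …: p(11) = p(10) + p(9) − p(6) − p(4) = 42 + 30 − 11 − 5 = 56; C(11,5) = 462.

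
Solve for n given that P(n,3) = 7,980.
21

Working:
P(n,3) = n(n−1)(n−2) is increasing in n; n(n−1)(n−2) ≈ (n−1)^3 = 7,980 gives n ≈ 21.0. Check: P(19,3) = 5,814, P(20,3) = 6,840, P(21,3) = 7,980 ✓. So n = 21.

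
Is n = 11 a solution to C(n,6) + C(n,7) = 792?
Yes

Reasoning: C(11,6) + C(11,7) = 462 + 330 = 792, which equals 792.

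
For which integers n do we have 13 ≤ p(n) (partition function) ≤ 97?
7, 8, 9, 10, 11, 12

Explanation: Tabulating p(n) via p(n) = p(n−1) + p(n−2) − p(n−5) − p(n−7) + …: p(6)=11; p(7)=15; p(8)=22; p(9)=30; p(10)=42; p(11)=56; p(12)=77; p(13)=101. So valid n = 7, 8, 9, 10, 11, 12.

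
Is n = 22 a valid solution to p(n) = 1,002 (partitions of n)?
Yes

Reasoning: Pentagonal recurrence p(n) = p(n−1) + p(n−2) − p(n−5) − p(n−7) + …: p(22) = p(21) + p(20) − p(17) − p(15) + p(10) + p(7) − p(0) = 792 + 627 − 297 − 176 + 42 + 15 − 1 = 1,002, which equals 1,002.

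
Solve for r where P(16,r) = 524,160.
5

P(16,r) = 16·15·…·(16−r+1), a product of r factors. Multiplying down from 16: 16 = 16; 16·15 = 240; 16·15·14 = 3,360; 16·15·14·13 = 43,680; 16·15·14·13·12 = 524,160 ✓ (5 factors). So r = 5.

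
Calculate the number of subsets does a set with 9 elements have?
Each element can be included or excluded: 2^9 = 512.

Answer: 512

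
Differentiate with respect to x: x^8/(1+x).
(8x^7(1+x) - x^8)/(1+x)²

Quotient rule: [8x^{7}(1+x) - x^8]/(1+x)².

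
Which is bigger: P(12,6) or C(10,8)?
P(12,6)=665,280, C(10,8)=45.

Answer: P(12,6)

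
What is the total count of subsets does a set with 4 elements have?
16

Solution: Each element can be included or excluded: 2^4 = 16.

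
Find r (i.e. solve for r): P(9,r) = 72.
2

Working:
P(9,r) = 9·8·…·(9−r+1), a product of r factors. Multiplying down from 9: 9 = 9; 9·8 = 72 ✓ (2 factors). So r = 2.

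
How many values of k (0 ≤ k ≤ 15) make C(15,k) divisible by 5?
12

Working:
Checking C(15,k) mod 5 for k = 0..15: divisible at k = 1, 2, 3, 4, 6, 7, 8, 9, 11, 12, 13, 14. That's 12 values.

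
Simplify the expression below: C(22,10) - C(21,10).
293,930

Explanation: C(22,10) - C(21,10) = C(21,9) = 293,930.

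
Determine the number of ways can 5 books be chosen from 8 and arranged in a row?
P(8,5) = 8!/(8-5)! = 6,720.
Final answer: 6,720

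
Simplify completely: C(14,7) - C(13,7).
1,716

Solution: C(14,7) - C(13,7) = C(13,6) = 1,716.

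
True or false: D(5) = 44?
True

Working:
Derangements of 5 elements: D(5) = (5-1)·[D(4) + D(3)] = 4·[9 + 2] = 44.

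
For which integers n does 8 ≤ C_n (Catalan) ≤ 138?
4, 5, 6
C_3=5; C_4=14; C_5=42; C_6=132; C_7=429. So valid n = 4, 5, 6.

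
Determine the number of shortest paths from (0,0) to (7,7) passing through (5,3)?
840
To (5,3): C(8,5)=56. From there: C(6,2)=15. Total: 840.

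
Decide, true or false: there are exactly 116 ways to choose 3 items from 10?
False
C(10,3) = 120 ≠ 116.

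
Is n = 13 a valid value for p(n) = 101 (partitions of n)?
Pentagonal recurrence p(n) = p(n−1) + p(n−2) − p(n−5) − p(n−7) + …: p(13) = p(12) + p(11) − p(8) − p(6) + p(1) = 77 + 56 − 22 − 11 + 1 = 101, which equals 101.
Final answer: Yes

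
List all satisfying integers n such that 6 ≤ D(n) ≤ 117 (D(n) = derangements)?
4, 5

Working:
Using D(n) = (n−1)[D(n−1) + D(n−2)] with D(1)=0, D(2)=1: D(3)=2; D(4)=9; D(5)=44; D(6)=265. So valid n = 4, 5.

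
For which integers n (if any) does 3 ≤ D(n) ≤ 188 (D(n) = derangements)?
4, 5

Explanation: Using D(n) = (n−1)[D(n−1) + D(n−2)] with D(1)=0, D(2)=1: D(3)=2; D(4)=9; D(5)=44; D(6)=265. So valid n = 4, 5.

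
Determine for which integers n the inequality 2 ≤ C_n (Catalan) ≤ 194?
2, 3, 4, 5, 6
C_1=1; C_2=2; C_3=5; C_4=14; C_5=42; C_6=132; C_7=429. So valid n = 2, 3, 4, 5, 6.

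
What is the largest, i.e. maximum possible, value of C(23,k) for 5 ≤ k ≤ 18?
1,352,078

Reasoning: C(23,k) is maximised at the centre of the row: C(23,11) = 1,352,078.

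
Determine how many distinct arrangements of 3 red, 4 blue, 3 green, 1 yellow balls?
46,200

Solution: Multinomial: 11!/(3! × 4! × 3! × 1!) = 46,200.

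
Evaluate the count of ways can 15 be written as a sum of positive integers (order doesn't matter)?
176

Solution: Pentagonal recurrence p(n) = p(n−1) + p(n−2) − p(n−5) − p(n−7) + …: p(15) = p(14) + p(13) − p(10) − p(8) + p(3) + p(0) = 135 + 101 − 42 − 22 + 3 + 1 = 176.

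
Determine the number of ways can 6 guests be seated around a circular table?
Circular arrangements: (6-1)! = 120.

Answer: 120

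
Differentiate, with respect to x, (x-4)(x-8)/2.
(2x - 12)/2

Solution: d/dx[(x-4)(x-8)] = (x-8) + (x-4) = 2x - 12. Dividing by 2 gives (2x - 12)/2.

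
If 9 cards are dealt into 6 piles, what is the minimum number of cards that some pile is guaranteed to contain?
2
Pigeonhole: ⌈9/6⌉ = 2.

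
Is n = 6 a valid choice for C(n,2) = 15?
Yes

Working:
C(6,2) = 6·5/2! = 30/2 = 15, which equals 15.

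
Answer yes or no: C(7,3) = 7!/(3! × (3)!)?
No

The correct denominator is 3!×4!, giving C(7,3) = 35; the stated RHS is 7!/(3!×3!) = 140 ≠ 35, so the statement does not hold.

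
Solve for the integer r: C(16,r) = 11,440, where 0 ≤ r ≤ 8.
7

Explanation: C(16,r) is increasing for 0 ≤ r ≤ 8. Stepping up (C(16,r+1) = C(16,r)·(16−r)/(r+1)): C(16,1) = 16, C(16,2) = 120, C(16,3) = 560, C(16,4) = 1,820, C(16,5) = 4,368, C(16,6) = 8,008, C(16,7) = 11,440 ✓. So r = 7.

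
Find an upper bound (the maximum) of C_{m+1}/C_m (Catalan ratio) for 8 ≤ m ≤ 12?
25/7

Explanation: C_{m+1}/C_m = 2(2m+1)/(m+2), which increases with m. Maximum at m = 12: 2·25/14 = 25/7.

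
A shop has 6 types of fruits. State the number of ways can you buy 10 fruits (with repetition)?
Stars and bars: C(10+6-1, 10) = C(15, 10) = 3,003.

Answer: 3,003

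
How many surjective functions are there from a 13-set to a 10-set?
142,702,560,000

Explanation: Onto functions = 10! × S(13,10)
First compute S(13,10) via recurrence:
Using the Stirling recurrence: S(n,k) = k·S(n-1,k) + S(n-1,k-1)
S(13,10) = 10·S(12,10) + S(12,9)
         = 10·1705 + 22275
         = 17050 + 22275
         = 39,325
Then: 3628800 × 39325 = 142,702,560,000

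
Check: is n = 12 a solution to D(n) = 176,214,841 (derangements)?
Yes

Reasoning: D(12) = (12-1)·[D(11) + D(10)] = 11·[14,684,570 + 1,334,961] = 176,214,841, which equals 176,214,841.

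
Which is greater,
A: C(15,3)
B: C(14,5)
A=C(15,3)=455, B=C(14,5)=2,002.

Answer: B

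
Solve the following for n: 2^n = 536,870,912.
29
536,870,912 = 1,024 × 1,024 × 512 = 2^10 × 2^10 × 2^9 = 2^29, so n = 29.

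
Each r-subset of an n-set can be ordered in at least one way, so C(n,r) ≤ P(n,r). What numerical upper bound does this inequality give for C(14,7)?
17,297,280

Solution: P(14,7) = 14·13·12·11·10·9·8 = 17,297,280, so C(14,7) ≤ 17,297,280. (The bound is loose by a factor of 7! = 5,040: C(14,7) = 17,297,280/5,040 = 3,432.)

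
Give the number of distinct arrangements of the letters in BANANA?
Word has 6 letters (B=1, A=3, N=2). Arrangements: 6!/Π(k!) = 60.

Answer: 60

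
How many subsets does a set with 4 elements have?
Each element can be included or excluded: 2^4 = 16.

Answer: 16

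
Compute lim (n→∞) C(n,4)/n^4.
C(n,4) ≈ n^4/4! for large n. Limit = 1/4! = 1/24.

Answer: 1/24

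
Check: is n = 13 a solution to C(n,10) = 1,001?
No

Explanation: C(13,10) = 13·12·11·10·9·8·7·6·5·4/10! = 1,037,836,800/3,628,800 = 286, which does not equal 1,001.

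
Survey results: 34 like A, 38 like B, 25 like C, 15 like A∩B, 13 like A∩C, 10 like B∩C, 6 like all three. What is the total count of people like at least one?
|A∪B∪C| = 34+38+25-15-13-10+6 = 65.

Answer: 65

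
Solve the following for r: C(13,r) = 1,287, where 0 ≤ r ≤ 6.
5

Solution: C(13,r) is increasing for 0 ≤ r ≤ 6. Stepping up (C(13,r+1) = C(13,r)·(13−r)/(r+1)): C(13,1) = 13, C(13,2) = 78, C(13,3) = 286, C(13,4) = 715, C(13,5) = 1,287 ✓. So r = 5.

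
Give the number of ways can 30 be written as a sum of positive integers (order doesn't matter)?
5,604

Solution: Pentagonal recurrence p(n) = p(n−1) + p(n−2) − p(n−5) − p(n−7) + …: p(30) = p(29) + p(28) − p(25) − p(23) + p(18) + p(15) − p(8) − p(4) = 4,565 + 3,718 − 1,958 − 1,255 + 385 + 176 − 22 − 5 = 5,604.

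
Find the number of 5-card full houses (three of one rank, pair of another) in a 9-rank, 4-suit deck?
Triple rank: 9. Triple suits: C(4,3)=4. Pair rank: 8. Pair suits: C(4,2)=6. Total: 1,728.
Final answer: 1,728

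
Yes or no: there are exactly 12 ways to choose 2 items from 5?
No

Reasoning: C(5,2) = 10 ≠ 12.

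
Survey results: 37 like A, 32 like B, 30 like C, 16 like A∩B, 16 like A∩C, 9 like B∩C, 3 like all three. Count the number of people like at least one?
61

|A∪B∪C| = 37+32+30-16-16-9+3 = 61.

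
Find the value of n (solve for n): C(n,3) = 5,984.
34

Reasoning: C(n,3) = n(n−1)(n−2)/3! is increasing in n, and n(n−1)(n−2) = 3!·5,984 = 35,904 ≈ (n−1)^3 gives n ≈ 34.0. Check: C(32,3) = 4,960, C(33,3) = 5,456, C(34,3) = 5,984 ✓. So n = 34.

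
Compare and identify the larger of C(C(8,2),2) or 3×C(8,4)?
C(C(8,2),2)=378, 3×C(8,4)=210.

Answer: C(C(8,2),2)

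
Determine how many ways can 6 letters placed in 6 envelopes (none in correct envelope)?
Using D(n) = (n-1)[D(n-1) + D(n-2)]:
D(6) = (6-1) × [D(5) + D(4)]
      = 5 × [44 + 9]
      = 5 × 53
      = 265

Answer: 265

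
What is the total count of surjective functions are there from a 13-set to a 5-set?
901,020,120

Onto functions = 5! × S(13,5)
First compute S(13,5) via recurrence:
Using the Stirling recurrence: S(n,k) = k·S(n-1,k) + S(n-1,k-1)
S(13,5) = 5·S(12,5) + S(12,4)
         = 5·1379400 + 611501
         = 6897000 + 611501
         = 7,508,501
Then: 120 × 7508501 = 901,020,120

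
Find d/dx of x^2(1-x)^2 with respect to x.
2x^1(1-x)^2 - 2x^2(1-x)^1

Working:
Product rule: 2x^{1}(1-x)^{2} + x^2·(-2)(1-x)^{1}.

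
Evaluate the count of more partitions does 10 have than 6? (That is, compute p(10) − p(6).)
31

Pentagonal recurrence p(n) = p(n−1) + p(n−2) − p(n−5) − p(n−7) + …: p(10) = p(9) + p(8) − p(5) − p(3) = 30 + 22 − 7 − 3 = 42.
p(6) = p(5) + p(4) − p(1) = 7 + 5 − 1 = 11.
Difference = 42 − 11 = 31.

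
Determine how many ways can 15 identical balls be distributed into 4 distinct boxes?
816

Working:
C(15+4-1, 4-1) = C(18, 3) = 816.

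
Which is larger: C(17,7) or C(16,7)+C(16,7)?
C(16,7)+C(16,7)

Explanation: C(17,7)=19,448; C(16,7)+C(16,7)=11,440+11,440=22,880.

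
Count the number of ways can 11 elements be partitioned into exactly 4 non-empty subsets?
145,750

Reasoning: This equals S(11,4), the Stirling number of the 2nd kind.
Using the Stirling recurrence: S(n,k) = k·S(n-1,k) + S(n-1,k-1)
S(11,4) = 4·S(10,4) + S(10,3)
         = 4·34105 + 9330
         = 136420 + 9330
         = 145,750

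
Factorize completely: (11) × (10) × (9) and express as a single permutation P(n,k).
P(11,3) = 11!/(8)!

Solution: Product of 3 consecutive descending integers starting at 11: P(11,3) = 11!/8! = 990.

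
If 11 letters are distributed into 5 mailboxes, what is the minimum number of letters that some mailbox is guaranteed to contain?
Pigeonhole: ⌈11/5⌉ = 3.
Final answer: 3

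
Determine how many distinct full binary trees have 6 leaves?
42

Reasoning: Using the Catalan number formula: C_n = C(2n, n) / (n+1)
C_5 = C(10, 5) / (5+1)
     = 252 / 6
     = 42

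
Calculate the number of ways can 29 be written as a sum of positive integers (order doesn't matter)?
4,565

Pentagonal recurrence p(n) = p(n−1) + p(n−2) − p(n−5) − p(n−7) + …: p(29) = p(28) + p(27) − p(24) − p(22) + p(17) + p(14) − p(7) − p(3) = 3,718 + 3,010 − 1,575 − 1,002 + 297 + 135 − 15 − 3 = 4,565.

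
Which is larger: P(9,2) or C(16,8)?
P(9,2)=72, C(16,8)=12,870.

Answer: C(16,8)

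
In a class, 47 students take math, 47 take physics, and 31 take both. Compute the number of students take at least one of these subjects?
|A∪B| = |A|+|B|-|A∩B| = 47+47-31 = 63.

Answer: 63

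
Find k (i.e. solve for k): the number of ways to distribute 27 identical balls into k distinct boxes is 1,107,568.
Stars and bars: the count is C(27+k−1, k−1), increasing in k. k=5: C(31,4) = 31,465, k=6: C(32,5) = 201,376, k=7: C(33,6) = 1,107,568 ✓. So k = 7.
Final answer: 7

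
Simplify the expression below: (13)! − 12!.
5,748,019,200

Reasoning: (13)! − 12! = (13)·12! − 12! = (13−1)·12! = 12·12! = 5,748,019,200.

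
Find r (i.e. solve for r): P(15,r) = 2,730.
3
P(15,r) = 15·14·…·(15−r+1), a product of r factors. Multiplying down from 15: 15 = 15; 15·14 = 210; 15·14·13 = 2,730 ✓ (3 factors). So r = 3.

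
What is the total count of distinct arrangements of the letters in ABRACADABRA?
83,160

Explanation: Word has 11 letters (A=5, B=2, R=2, C=1, D=1). Arrangements: 11!/Π(k!) = 83,160.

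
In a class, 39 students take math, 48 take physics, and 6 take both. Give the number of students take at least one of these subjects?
|A∪B| = |A|+|B|-|A∩B| = 39+48-6 = 81.
Final answer: 81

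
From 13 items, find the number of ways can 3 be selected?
C(13,3) = 13! / (3! × (13-3)!)
         = 13! / (3! × 10!)
         = 286

Answer: 286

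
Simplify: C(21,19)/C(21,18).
3/19

Solution: C(n,k+1)/C(n,k) = (n−k)/(k+1). Here (21−18)/(18+1) = 3/19 = 3/19.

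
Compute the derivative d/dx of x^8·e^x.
Product rule: d/dx[x^8]·e^x + x^8·d/dx[e^x] = 8x^{7}e^x + x^8e^x.

Answer: (8x^7 + x^8)e^x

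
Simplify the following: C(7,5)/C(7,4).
3/5

Working:
C(n,k+1)/C(n,k) = (n−k)/(k+1). Here (7−4)/(4+1) = 3/5 = 3/5.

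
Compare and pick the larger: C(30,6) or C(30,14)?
C(30,14)

Solution: C(30,6)=593,775, C(30,14)=145,422,675.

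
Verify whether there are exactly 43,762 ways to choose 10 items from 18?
False

Working:
C(18,10) = 43,758 ≠ 43762.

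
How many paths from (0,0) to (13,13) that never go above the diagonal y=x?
742,900

Working:
Counted by the Catalan number C_13: C_13 = C(26,13)/(13+1) = 10,400,600/14 = 742,900.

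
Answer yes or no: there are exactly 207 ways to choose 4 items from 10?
No

C(10,4) = 210 ≠ 207.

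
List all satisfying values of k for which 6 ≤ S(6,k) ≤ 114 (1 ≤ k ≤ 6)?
S(6,1)=1; S(6,2)=31; S(6,3)=90; S(6,4)=65; S(6,5)=15; S(6,6)=1. So valid k = 2, 3, 4, 5.

Answer: 2, 3, 4, 5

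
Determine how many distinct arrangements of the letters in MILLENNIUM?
226,800

Reasoning: Word has 10 letters (M=2, I=2, L=2, E=1, N=2, U=1). Arrangements: 10!/Π(k!) = 226,800.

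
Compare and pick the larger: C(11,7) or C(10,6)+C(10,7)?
By Pascal's identity: C(11,7) = C(10,6)+C(10,7) = 330. Equal.
Final answer: Equal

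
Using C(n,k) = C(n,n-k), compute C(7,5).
21

Reasoning: C(7,5) = C(7,2) = 21.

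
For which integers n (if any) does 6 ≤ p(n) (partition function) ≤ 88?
5, 6, 7, 8, 9, 10, 11, 12

Solution: Tabulating p(n) via p(n) = p(n−1) + p(n−2) − p(n−5) − p(n−7) + …: p(4)=5; p(5)=7; p(6)=11; p(7)=15; p(8)=22; p(9)=30; p(10)=42; p(11)=56; p(12)=77; p(13)=101. So valid n = 5, 6, 7, 8, 9, 10, 11, 12.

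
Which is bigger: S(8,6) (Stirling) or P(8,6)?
P(8,6)

Working:
S(8,6) = 6·S(7,6) + S(7,5) = 6·21 + 140 = 266; P(8,6) = 20,160.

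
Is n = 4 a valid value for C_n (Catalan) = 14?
Yes

Working:
C_4 = C(8,4)/(4+1) = 70/5 = 14, which equals 14.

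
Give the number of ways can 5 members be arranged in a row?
120
Arrangements of 5 distinct objects: 5! = 120.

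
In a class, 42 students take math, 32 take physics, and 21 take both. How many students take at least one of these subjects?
|A∪B| = |A|+|B|-|A∩B| = 42+32-21 = 53.

Answer: 53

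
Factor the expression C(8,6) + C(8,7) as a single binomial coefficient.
C(9,7)
By Pascal's identity: C(8,6) + C(8,7) = C(9,7) = 36.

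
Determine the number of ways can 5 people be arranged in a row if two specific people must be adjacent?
Treat pair as unit: (5-1)! arrangements × 2 internal orders = 48.
Final answer: 48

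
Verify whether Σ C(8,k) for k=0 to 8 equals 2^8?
True

Binomial theorem: Σ C(8,k) = (1+1)^8 = 2^8 = 256; RHS 2^8 = 256.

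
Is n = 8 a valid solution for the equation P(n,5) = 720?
P(8,5) = 8·7·6·5·4 = 6,720, which does not equal 720.
Final answer: No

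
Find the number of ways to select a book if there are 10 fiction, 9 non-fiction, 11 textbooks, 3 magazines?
By the addition principle: 10 + 9 + 11 + 3 = 33.
Final answer: 33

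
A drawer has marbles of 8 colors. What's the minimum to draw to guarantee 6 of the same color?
Worst case: 5 of each = 40. One more: 41.
Final answer: 41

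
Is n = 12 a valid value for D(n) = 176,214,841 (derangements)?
Yes
D(12) = (12-1)·[D(11) + D(10)] = 11·[14,684,570 + 1,334,961] = 176,214,841, which equals 176,214,841.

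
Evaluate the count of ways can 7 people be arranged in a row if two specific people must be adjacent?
1,440

Reasoning: Treat pair as unit: (7-1)! arrangements × 2 internal orders = 1,440.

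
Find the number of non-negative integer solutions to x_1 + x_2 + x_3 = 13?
105

C(13+3-1, 3-1) = 105.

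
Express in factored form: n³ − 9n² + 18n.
n(n − 3)(n − 6)

Reasoning: n³ − 9n² + 18n = n(n² − 9n + 18) = n(n − 3)(n − 6).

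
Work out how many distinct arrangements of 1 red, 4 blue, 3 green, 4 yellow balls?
138,600

Solution: Multinomial: 12!/(1! × 4! × 3! × 4!) = 138,600.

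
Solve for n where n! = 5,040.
n! is strictly increasing. 5! = 120, 6! = 720, 7! = 5,040 ✓. So n = 7.
Final answer: 7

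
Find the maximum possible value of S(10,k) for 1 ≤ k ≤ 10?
Row S(10,k) for k = 1..10 (via S(n,k) = k·S(n−1,k) + S(n−1,k−1)): 1, 511, 9,330, 34,105, 42,525, 22,827, 5,880, 750, 45, 1. The row is unimodal; maximum at k = 5: 42,525.

Answer: 42,525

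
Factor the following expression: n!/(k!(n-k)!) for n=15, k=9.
C(15,9) = 5,005
This is the binomial coefficient C(15,9) = 5,005.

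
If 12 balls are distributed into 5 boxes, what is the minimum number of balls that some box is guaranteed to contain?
Pigeonhole: ⌈12/5⌉ = 3.

Answer: 3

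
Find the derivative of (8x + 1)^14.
112(8x + 1)^13

Reasoning: Chain rule: 14(8x+1)^{13} × 8 = 112(8x+1)^{13}.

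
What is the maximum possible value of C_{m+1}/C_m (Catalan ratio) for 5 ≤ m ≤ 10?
7/2

C_{m+1}/C_m = 2(2m+1)/(m+2), which increases with m. Maximum at m = 10: 2·21/12 = 7/2.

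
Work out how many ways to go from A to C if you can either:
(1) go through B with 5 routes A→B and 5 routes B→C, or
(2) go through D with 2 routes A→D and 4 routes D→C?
33
Route via B: 5×5=25. Route via D: 2×4=8. Total: 33.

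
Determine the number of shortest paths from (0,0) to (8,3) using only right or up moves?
165

Choose 8 rights from 11 moves: C(11,8) = 165.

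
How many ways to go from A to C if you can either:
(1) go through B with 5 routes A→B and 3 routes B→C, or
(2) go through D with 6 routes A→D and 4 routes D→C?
39

Solution: Route via B: 5×3=15. Route via D: 6×4=24. Total: 39.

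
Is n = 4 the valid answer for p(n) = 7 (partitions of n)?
Pentagonal recurrence p(n) = p(n−1) + p(n−2) − p(n−5) − p(n−7) + …: p(4) = p(3) + p(2) = 3 + 2 = 5, which does not equal 7.
Final answer: No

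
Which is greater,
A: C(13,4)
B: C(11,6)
A

A=C(13,4)=715, B=C(11,6)=462.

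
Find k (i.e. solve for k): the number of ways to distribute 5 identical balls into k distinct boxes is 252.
Stars and bars: the count is C(5+k−1, k−1), increasing in k. k=4: C(8,3) = 56, k=5: C(9,4) = 126, k=6: C(10,5) = 252 ✓. So k = 6.

Answer: 6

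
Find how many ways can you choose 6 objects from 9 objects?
84

Reasoning: C(9,6) = 9! / (6! × (9-6)!)
         = 9! / (6! × 3!)
         = 84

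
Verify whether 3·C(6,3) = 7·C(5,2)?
False

Working:
Absorption identity k·C(n,k) = n·C(n-1,k-1). LHS = 3·20 = 60; RHS = 7·10 = 70.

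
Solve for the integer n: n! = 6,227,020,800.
n! is strictly increasing. 11! = 39,916,800, 12! = 479,001,600, 13! = 6,227,020,800 ✓. So n = 13.

Answer: 13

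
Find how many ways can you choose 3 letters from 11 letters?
C(11,3) = 11! / (3! × (11-3)!)
         = 11! / (3! × 8!)
         = 165
Final answer: 165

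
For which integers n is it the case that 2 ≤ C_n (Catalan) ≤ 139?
C_1=1; C_2=2; C_3=5; C_4=14; C_5=42; C_6=132; C_7=429. So valid n = 2, 3, 4, 5, 6.
Final answer: 2, 3, 4, 5, 6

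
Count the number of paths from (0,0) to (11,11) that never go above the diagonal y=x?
58,786

Reasoning: Counted by the Catalan number C_11: C_11 = C(22,11)/(11+1) = 705,432/12 = 58,786.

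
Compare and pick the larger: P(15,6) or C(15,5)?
P(15,6)

P(15,6)=3,603,600, C(15,5)=3,003.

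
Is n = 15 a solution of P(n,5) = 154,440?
No

Working:
P(15,5) = 15·14·13·12·11 = 360,360, which does not equal 154,440.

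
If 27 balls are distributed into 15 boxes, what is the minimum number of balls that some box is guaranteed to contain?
2

Working:
Pigeonhole: ⌈27/15⌉ = 2.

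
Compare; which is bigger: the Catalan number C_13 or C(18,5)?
C_13

C_13 = C(26,13)/(13+1) = 10,400,600/14 = 742,900; C(18,5) = 8,568.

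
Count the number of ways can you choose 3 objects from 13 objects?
286
C(13,3) = 13! / (3! × (13-3)!)
         = 13! / (3! × 10!)
         = 286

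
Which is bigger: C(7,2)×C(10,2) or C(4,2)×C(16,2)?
C(7,2)×C(10,2)=945, C(4,2)×C(16,2)=720.

Answer: C(7,2)×C(10,2)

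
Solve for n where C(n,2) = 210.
21

Working:
C(n,2) = n(n−1)/2! is increasing in n, and n(n−1) = 2!·210 = 420 ≈ (n−0.5)^2 gives n ≈ 21.0. Check: C(19,2) = 171, C(20,2) = 190, C(21,2) = 210 ✓. So n = 21.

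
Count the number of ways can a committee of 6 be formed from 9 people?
84

C(9,6) = 9! / (6! × (9-6)!)
         = 9! / (6! × 3!)
         = 84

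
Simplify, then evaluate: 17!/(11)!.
This equals 17×16×...×12 = 8,910,720.
Final answer: 8,910,720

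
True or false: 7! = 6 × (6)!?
False

Explanation: 7! = 7 × 6! = 5,040, but 6 × 6! = 4,320.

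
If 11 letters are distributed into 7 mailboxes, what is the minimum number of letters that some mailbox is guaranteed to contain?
2
Pigeonhole: ⌈11/7⌉ = 2.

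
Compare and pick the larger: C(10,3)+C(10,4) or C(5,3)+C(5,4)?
C(10,3)+C(10,4)

Solution: First=330, Second=15.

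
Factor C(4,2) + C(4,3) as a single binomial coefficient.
C(5,3)

Reasoning: By Pascal's identity: C(4,2) + C(4,3) = C(5,3) = 10.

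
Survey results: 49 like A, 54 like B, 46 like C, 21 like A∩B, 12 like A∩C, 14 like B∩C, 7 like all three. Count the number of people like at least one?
109

Solution: |A∪B∪C| = 49+54+46-21-12-14+7 = 109.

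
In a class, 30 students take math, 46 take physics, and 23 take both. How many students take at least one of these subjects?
53

Working:
|A∪B| = |A|+|B|-|A∩B| = 30+46-23 = 53.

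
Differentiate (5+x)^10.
Using the power rule: d/dx (5+x)^10 = 10(5+x)^{9}.

Answer: 10(5+x)^9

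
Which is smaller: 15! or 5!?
5!
15!=1,307,674,368,000, 5!=120. 15! > 5!.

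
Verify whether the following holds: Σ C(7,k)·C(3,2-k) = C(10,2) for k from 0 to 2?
True

Explanation: Vandermonde's identity gives C(10,2) = 45; RHS C(10,2) = 45.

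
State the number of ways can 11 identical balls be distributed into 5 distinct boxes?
1,365

Reasoning: C(11+5-1, 5-1) = C(15, 4) = 1,365.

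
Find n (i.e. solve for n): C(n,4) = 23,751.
C(n,4) = n(n−1)(n−2)(n−3)/4! is increasing in n, and n(n−1)(n−2)(n−3) = 4!·23,751 = 570,024 ≈ (n−1.5)^4 gives n ≈ 29.0. Check: C(27,4) = 17,550, C(28,4) = 20,475, C(29,4) = 23,751 ✓. So n = 29.

Answer: 29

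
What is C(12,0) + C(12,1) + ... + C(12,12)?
4,096
Sum of binomial coefficients = 2^12 = 4,096.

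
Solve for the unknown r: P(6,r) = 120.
3
P(6,r) = 6·5·…·(6−r+1), a product of r factors. Multiplying down from 6: 6 = 6; 6·5 = 30; 6·5·4 = 120 ✓ (3 factors). So r = 3.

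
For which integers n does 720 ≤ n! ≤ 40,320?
6, 7, 8

Reasoning: n! is strictly increasing; 6! = 720 and 8! = 40,320, so valid n = 6, 7, 8.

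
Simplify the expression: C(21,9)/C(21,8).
13/9

Explanation: C(n,k+1)/C(n,k) = (n−k)/(k+1). Here (21−8)/(8+1) = 13/9 = 13/9.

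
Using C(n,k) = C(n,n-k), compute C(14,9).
2,002
C(14,9) = C(14,5) = 2,002.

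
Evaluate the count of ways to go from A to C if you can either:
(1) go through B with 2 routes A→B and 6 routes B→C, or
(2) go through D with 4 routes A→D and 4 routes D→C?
28

Route via B: 2×6=12. Route via D: 4×4=16. Total: 28.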